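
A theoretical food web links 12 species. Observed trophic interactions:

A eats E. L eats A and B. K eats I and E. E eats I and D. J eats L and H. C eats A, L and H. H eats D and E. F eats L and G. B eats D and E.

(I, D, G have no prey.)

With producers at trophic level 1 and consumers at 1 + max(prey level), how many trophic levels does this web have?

Producers (level 1): I, D, G.
I → E → A → L → J gives J level 5.
No species has a prey at level 5, so no species reaches level 6.

5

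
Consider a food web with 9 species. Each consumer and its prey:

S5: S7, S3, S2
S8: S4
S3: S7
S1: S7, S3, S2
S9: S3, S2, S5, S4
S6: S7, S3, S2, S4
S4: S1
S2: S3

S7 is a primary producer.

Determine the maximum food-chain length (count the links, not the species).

5 links

One longest chain: S7 → S3 → S2 → S1 → S4 → S9.
It has 6 species and 5 links.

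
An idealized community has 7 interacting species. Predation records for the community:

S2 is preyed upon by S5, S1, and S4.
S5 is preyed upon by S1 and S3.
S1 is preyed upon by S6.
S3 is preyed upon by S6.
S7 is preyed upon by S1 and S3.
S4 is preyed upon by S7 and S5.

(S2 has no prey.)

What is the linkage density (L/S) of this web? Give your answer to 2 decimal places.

L/S = 1.57

There are L = 11 links among S = 7 species.
L/S = 11/7 = 1.5714 ≈ 1.57.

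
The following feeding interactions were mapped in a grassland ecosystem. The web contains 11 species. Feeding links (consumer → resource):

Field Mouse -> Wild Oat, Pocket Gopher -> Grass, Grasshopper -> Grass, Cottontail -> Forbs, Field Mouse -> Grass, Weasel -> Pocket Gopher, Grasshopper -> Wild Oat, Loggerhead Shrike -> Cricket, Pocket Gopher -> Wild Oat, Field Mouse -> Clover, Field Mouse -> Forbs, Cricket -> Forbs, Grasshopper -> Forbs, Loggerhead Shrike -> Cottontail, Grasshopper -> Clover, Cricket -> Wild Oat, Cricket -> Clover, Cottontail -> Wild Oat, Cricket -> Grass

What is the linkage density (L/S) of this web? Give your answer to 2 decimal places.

L/S = 1.73

There are L = 19 links among S = 11 species.
L/S = 19/11 = 1.7273 ≈ 1.73.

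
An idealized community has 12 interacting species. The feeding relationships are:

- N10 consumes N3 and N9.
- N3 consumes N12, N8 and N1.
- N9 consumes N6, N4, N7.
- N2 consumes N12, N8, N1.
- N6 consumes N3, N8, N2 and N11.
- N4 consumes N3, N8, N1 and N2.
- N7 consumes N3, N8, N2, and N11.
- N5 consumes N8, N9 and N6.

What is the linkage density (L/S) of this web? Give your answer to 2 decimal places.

There are L = 26 links among S = 12 species.
L/S = 26/12 = 2.1667 ≈ 2.17.

L/S = 2.17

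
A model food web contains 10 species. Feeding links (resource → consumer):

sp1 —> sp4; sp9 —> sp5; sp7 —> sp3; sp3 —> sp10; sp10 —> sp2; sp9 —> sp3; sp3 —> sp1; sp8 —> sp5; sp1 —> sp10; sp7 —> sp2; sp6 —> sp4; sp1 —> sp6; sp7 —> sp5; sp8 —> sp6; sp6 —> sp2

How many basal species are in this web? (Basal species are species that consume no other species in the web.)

3

Basal species (no prey listed): sp8, sp9, sp7.
Count: 3.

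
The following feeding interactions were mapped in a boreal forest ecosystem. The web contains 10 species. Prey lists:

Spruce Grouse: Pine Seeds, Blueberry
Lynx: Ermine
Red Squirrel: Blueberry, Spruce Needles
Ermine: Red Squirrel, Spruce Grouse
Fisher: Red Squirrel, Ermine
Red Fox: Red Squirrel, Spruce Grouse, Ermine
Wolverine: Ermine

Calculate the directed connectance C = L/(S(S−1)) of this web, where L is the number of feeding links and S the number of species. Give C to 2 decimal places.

The web has S = 10 species and L = 13 feeding links.
C = L / (S(S−1)) = 13 / 90 = 0.1444 ≈ 0.14.

C = 0.14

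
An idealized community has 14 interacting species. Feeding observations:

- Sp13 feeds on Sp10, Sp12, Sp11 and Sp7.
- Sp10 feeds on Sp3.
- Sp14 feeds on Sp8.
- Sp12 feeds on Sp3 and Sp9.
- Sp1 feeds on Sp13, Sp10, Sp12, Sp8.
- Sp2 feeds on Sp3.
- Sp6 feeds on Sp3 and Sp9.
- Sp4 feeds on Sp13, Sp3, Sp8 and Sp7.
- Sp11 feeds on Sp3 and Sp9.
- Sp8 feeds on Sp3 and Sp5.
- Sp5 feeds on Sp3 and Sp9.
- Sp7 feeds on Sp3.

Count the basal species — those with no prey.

2

Basal species (no prey listed): Sp3, Sp9.
Count: 2.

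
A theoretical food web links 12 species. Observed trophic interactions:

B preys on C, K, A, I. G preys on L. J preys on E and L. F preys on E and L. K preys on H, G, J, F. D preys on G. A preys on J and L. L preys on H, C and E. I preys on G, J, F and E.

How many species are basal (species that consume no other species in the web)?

3

Basal species (no prey listed): C, H, E.
Count: 3.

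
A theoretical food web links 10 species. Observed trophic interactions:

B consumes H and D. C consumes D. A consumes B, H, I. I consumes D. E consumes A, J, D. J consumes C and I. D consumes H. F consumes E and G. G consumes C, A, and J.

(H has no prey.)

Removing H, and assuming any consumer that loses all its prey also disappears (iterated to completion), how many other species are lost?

Remove H.
Round 1: D (all prey gone) → extinct.
Round 2: C (all prey gone), B (all prey gone), I (all prey gone) → extinct.
Round 3: J (all prey gone), A (all prey gone) → extinct.
Round 4: E (all prey gone), G (all prey gone) → extinct.
Round 5: F (all prey gone) → extinct.
No further losses. Total secondary extinctions: 9.

9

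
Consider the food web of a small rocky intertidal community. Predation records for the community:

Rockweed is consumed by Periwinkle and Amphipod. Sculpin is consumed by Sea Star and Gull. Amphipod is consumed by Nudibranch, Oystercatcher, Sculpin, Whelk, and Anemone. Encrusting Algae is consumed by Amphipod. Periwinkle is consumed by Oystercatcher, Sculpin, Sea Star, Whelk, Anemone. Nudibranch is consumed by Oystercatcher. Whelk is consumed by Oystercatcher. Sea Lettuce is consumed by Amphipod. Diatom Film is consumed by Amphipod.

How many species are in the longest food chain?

4 species

One longest chain: Encrusting Algae → Amphipod → Sculpin → Gull.
It has 4 species and 3 links.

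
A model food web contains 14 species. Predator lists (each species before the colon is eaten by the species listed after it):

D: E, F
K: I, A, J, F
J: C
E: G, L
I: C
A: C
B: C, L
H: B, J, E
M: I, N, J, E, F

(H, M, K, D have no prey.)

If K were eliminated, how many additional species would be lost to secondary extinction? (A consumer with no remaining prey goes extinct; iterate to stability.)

Remove K.
Round 1: A (all prey gone) → extinct.
No further losses. Total secondary extinctions: 1.

1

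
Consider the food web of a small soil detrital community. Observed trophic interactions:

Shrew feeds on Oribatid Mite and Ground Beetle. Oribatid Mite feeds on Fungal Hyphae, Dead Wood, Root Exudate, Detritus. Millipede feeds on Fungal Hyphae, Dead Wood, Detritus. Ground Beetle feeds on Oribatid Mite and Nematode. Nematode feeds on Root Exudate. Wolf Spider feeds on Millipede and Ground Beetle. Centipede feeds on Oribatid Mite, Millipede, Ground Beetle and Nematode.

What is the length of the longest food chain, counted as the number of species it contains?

One longest chain: Fungal Hyphae → Oribatid Mite → Ground Beetle → Shrew.
It has 4 species and 3 links.

4 species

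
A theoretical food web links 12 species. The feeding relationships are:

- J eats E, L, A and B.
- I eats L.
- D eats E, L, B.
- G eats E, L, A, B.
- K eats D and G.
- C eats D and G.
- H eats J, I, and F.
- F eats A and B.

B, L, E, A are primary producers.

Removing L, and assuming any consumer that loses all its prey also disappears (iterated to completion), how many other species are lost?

Remove L.
Round 1: I (all prey gone) → extinct.
No further losses. Total secondary extinctions: 1.

1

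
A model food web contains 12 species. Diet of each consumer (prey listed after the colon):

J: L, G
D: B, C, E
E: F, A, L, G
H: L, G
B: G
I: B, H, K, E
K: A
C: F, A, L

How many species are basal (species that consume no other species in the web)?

4

Basal species (no prey listed): F, A, L, G.
Count: 4.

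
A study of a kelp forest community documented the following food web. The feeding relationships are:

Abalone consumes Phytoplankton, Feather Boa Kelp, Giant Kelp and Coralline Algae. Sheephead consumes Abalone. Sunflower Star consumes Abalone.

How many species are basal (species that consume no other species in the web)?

4

Basal species (no prey listed): Giant Kelp, Feather Boa Kelp, Phytoplankton, Coralline Algae.
Count: 4.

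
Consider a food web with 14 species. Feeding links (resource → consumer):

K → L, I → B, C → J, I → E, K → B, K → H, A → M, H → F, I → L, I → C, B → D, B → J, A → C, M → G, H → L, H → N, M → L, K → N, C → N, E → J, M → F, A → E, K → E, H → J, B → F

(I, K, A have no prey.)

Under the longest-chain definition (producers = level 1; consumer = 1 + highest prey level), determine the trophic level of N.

I is a producer → level 1.
C eats I (level 1); other prey at levels: A 1 → level 2.
N eats C (level 2); other prey at levels: K 1, H 2 → level 3.

Trophic level 3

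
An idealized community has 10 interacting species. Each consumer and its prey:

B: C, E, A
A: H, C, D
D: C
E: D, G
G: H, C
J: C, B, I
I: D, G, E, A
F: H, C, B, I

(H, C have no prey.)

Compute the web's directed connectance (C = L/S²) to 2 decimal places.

The web has S = 10 species and L = 22 feeding links.
C = L / S² = 22 / 100 = 0.2200 ≈ 0.22.

C = 0.22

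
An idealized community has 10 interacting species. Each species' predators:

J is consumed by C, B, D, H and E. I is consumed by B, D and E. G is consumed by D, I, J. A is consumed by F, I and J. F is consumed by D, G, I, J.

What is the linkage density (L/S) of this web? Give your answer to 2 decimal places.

There are L = 18 links among S = 10 species.
L/S = 18/10 = 1.8000 ≈ 1.80.

L/S = 1.80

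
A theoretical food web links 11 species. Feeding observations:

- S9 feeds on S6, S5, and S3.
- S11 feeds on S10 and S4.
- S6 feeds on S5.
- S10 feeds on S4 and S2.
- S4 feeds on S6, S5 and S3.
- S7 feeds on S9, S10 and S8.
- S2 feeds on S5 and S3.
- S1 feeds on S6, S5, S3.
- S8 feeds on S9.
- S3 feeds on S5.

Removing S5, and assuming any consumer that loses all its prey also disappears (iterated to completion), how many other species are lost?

Remove S5.
Round 1: S6 (all prey gone), S3 (all prey gone) → extinct.
Round 2: S9 (all prey gone), S2 (all prey gone), S4 (all prey gone), S1 (all prey gone) → extinct.
Round 3: S8 (all prey gone), S10 (all prey gone) → extinct.
Round 4: S7 (all prey gone), S11 (all prey gone) → extinct.
No further losses. Total secondary extinctions: 10.

10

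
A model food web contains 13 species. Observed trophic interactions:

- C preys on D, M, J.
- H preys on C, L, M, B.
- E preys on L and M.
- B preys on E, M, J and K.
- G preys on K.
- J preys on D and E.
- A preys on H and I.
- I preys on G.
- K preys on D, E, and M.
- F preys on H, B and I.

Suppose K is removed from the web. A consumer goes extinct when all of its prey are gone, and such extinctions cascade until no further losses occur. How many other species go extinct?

Remove K.
Round 1: G (all prey gone) → extinct.
Round 2: I (all prey gone) → extinct.
No further losses. Total secondary extinctions: 2.

2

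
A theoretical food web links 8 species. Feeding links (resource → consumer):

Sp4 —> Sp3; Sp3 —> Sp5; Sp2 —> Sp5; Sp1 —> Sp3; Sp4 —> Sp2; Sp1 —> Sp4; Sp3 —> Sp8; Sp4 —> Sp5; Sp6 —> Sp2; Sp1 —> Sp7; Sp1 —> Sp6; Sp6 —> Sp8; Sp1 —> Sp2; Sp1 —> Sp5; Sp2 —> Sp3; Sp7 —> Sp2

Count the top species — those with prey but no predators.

2

Top species (has prey, but nothing eats it): Sp8, Sp5.
Count: 2.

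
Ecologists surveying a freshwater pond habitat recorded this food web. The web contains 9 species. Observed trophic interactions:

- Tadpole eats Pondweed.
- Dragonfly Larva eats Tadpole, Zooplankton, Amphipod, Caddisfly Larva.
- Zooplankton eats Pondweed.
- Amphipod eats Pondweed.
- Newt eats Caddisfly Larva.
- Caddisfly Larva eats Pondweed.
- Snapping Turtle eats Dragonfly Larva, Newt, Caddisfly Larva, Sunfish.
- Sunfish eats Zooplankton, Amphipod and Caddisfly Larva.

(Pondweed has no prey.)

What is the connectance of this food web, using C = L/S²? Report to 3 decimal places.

The web has S = 9 species and L = 16 feeding links.
C = L / S² = 16 / 81 = 0.1975 ≈ 0.198.

C = 0.198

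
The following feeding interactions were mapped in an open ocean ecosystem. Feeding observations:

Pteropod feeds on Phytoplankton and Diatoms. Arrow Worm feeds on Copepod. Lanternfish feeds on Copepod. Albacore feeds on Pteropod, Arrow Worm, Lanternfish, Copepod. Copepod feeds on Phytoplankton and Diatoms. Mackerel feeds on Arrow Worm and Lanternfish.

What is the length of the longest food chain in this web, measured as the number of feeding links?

3 links

One longest chain: Phytoplankton → Copepod → Lanternfish → Mackerel.
It has 4 species and 3 links.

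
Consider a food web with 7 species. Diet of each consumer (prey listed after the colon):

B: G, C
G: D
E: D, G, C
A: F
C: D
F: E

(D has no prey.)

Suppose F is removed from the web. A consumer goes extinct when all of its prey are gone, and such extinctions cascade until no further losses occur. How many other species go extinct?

Remove F.
Round 1: A (all prey gone) → extinct.
No further losses. Total secondary extinctions: 1.

1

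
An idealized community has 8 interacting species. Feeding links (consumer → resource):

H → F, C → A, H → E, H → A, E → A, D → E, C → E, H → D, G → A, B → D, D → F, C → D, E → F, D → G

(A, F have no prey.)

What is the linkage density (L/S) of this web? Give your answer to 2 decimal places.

L/S = 1.75

There are L = 14 links among S = 8 species.
L/S = 14/8 = 1.7500 ≈ 1.75.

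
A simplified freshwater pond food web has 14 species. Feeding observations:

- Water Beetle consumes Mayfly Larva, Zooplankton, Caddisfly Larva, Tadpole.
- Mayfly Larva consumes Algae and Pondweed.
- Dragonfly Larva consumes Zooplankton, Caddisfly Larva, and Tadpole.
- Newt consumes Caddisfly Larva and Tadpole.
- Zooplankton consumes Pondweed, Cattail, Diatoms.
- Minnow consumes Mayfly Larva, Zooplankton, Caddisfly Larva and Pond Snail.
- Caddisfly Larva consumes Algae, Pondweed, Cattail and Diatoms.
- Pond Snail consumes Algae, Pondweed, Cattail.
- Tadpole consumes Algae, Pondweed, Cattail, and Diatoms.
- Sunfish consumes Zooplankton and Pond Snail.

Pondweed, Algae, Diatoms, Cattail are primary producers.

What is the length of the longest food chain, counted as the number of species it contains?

3 species

One longest chain: Pondweed → Tadpole → Newt.
It has 3 species and 2 links.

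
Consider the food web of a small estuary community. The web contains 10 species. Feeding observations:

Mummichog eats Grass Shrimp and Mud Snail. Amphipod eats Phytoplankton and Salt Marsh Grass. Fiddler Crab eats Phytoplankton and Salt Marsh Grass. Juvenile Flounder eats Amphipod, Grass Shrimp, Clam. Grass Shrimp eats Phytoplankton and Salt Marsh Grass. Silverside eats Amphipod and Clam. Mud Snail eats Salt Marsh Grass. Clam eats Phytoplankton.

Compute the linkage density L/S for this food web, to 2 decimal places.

There are L = 15 links among S = 10 species.
L/S = 15/10 = 1.5000 ≈ 1.50.

L/S = 1.50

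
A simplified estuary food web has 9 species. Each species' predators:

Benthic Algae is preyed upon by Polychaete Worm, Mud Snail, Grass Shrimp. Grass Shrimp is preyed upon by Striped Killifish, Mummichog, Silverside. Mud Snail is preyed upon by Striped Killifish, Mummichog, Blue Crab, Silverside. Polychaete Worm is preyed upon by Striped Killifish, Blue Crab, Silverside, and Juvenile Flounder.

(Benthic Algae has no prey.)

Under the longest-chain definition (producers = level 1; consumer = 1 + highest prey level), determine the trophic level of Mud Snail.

Benthic Algae is a producer → level 1.
Mud Snail eats Benthic Algae → level 2.

Trophic level 2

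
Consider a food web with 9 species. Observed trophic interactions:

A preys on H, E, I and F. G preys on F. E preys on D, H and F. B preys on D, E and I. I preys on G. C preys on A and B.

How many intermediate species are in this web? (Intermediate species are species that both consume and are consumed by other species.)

5

Intermediate species (has both prey and predators): G, E, I, A, B.
Count: 5.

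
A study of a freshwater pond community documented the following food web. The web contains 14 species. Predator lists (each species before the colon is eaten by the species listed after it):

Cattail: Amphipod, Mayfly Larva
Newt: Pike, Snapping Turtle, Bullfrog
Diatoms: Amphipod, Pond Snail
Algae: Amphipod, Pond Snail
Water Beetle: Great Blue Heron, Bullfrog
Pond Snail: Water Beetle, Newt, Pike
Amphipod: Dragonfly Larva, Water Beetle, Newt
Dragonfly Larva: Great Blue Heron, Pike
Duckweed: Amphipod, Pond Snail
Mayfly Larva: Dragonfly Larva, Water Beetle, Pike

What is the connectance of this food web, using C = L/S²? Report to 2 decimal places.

The web has S = 14 species and L = 24 feeding links.
C = L / S² = 24 / 196 = 0.1224 ≈ 0.12.

C = 0.12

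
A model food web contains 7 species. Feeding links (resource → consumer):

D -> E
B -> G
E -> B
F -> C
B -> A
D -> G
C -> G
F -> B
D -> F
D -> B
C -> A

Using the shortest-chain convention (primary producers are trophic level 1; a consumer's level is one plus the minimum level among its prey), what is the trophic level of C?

Trophic level 3

D is a producer → level 1.
F eats D → level 2.
C eats F → level 3.
No prey of C is below level 2, so 3 is the minimum.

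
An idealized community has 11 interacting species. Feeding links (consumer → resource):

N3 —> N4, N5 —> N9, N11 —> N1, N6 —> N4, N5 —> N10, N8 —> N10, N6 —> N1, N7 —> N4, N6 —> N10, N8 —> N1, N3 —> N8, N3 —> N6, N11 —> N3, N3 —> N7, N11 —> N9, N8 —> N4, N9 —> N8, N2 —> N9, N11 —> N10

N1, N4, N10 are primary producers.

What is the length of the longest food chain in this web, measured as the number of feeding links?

One longest chain: N1 → N8 → N9 → N2.
It has 4 species and 3 links.

3 links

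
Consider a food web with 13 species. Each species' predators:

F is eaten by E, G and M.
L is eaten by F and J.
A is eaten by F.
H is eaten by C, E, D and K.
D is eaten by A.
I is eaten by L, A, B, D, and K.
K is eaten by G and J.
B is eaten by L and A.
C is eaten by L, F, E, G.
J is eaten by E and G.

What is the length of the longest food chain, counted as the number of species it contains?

One longest chain: I → D → A → F → E.
It has 5 species and 4 links.

5 species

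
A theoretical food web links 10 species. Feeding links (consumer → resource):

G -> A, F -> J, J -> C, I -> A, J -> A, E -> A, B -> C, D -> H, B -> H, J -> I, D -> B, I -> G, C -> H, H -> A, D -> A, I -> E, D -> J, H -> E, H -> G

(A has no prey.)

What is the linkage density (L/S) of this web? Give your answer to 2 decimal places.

There are L = 19 links among S = 10 species.
L/S = 19/10 = 1.9000 ≈ 1.90.

L/S = 1.90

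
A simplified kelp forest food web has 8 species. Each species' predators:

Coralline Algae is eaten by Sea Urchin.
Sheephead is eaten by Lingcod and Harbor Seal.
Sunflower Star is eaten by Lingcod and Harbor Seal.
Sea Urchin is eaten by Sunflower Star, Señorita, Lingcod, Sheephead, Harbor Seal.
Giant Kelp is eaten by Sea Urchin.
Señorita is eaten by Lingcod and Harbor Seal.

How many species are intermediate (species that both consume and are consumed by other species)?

Intermediate species (has both prey and predators): Sea Urchin, Sunflower Star, Señorita, Sheephead.
Count: 4.

4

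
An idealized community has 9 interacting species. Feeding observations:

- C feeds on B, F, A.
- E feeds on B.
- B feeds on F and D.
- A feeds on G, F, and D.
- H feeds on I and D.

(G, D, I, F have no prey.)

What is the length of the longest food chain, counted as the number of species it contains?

One longest chain: G → A → C.
It has 3 species and 2 links.

3 species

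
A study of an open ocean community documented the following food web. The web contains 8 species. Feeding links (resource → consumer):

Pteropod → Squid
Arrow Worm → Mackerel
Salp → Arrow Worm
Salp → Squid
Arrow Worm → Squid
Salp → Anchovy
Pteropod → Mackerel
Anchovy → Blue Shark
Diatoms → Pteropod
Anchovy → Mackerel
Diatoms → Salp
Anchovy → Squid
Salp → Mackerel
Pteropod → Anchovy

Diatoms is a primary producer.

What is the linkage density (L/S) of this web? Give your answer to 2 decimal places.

There are L = 14 links among S = 8 species.
L/S = 14/8 = 1.7500 ≈ 1.75.

L/S = 1.75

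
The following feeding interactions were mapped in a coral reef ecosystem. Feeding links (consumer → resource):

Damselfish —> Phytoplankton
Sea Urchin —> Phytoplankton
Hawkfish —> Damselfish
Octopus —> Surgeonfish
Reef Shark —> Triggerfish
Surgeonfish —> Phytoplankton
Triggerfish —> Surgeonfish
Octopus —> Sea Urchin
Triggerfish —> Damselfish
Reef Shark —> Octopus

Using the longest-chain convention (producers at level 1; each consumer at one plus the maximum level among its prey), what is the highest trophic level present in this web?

4

Producers (level 1): Phytoplankton.
Phytoplankton → Damselfish → Triggerfish → Reef Shark gives Reef Shark level 4.
No species has a prey at level 4, so no species reaches level 5.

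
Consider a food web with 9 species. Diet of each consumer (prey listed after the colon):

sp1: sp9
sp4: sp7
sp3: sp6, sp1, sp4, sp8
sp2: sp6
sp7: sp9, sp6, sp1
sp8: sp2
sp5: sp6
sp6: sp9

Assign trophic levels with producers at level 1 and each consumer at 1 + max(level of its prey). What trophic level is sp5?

sp9 is a producer → level 1.
sp6 eats sp9 → level 2.
sp5 eats sp6 → level 3.

Trophic level 3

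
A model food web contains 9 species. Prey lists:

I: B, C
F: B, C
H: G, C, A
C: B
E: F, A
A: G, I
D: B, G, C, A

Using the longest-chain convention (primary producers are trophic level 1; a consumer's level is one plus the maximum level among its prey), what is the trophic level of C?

Trophic level 2

B is a producer → level 1.
C eats B → level 2.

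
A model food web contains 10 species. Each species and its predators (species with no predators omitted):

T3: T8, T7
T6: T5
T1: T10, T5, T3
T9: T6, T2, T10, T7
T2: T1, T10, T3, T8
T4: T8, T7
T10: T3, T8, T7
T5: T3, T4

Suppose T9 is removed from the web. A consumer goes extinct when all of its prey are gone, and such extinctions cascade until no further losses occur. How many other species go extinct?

9

Remove T9.
Round 1: T6 (all prey gone), T2 (all prey gone) → extinct.
Round 2: T1 (all prey gone) → extinct.
Round 3: T10 (all prey gone), T5 (all prey gone) → extinct.
Round 4: T3 (all prey gone), T4 (all prey gone) → extinct.
Round 5: T8 (all prey gone), T7 (all prey gone) → extinct.
No further losses. Total secondary extinctions: 9.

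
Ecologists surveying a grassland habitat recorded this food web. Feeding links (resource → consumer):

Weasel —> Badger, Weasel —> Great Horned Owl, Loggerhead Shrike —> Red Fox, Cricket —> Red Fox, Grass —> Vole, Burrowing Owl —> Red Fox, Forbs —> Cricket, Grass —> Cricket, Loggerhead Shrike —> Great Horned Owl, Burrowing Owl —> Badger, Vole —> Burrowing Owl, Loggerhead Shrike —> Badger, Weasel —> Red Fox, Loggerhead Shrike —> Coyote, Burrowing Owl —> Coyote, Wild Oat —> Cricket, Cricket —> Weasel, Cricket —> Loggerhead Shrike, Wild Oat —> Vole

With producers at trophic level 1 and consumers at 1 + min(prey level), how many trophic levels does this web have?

4

Producers (level 1): Wild Oat, Grass, Forbs.
Following each consumer down to its lowest-level prey: Wild Oat → Cricket → Loggerhead Shrike → Badger (levels 1 through 4).
All prey of Badger (Loggerhead Shrike 3, Burrowing Owl 3, Weasel 3) are at level 3 or above, so Badger is at level 1 + 3 = 4.
Every consumer has at least one prey at level 3 or below, so none exceeds level 4.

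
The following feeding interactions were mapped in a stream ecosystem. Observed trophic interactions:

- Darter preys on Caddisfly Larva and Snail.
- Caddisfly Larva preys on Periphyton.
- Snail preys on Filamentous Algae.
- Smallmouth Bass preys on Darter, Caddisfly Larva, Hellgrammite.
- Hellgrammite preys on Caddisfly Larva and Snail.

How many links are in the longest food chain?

3 links

One longest chain: Filamentous Algae → Snail → Hellgrammite → Smallmouth Bass.
It has 4 species and 3 links.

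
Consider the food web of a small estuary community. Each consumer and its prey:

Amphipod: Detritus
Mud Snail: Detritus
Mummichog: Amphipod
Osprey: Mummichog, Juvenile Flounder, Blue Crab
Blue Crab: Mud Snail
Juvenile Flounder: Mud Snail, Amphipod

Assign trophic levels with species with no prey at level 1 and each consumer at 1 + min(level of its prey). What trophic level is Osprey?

Detritus has no prey (basal) → level 1.
Amphipod eats Detritus → level 2.
Mummichog eats Amphipod → level 3.
Osprey eats Mummichog → level 4.
No prey of Osprey is below level 3, so 4 is the minimum.

Trophic level 4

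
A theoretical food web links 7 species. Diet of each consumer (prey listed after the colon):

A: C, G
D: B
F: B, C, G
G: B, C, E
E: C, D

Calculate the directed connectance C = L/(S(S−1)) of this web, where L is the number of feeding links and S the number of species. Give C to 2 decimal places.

The web has S = 7 species and L = 11 feeding links.
C = L / (S(S−1)) = 11 / 42 = 0.2619 ≈ 0.26.

C = 0.26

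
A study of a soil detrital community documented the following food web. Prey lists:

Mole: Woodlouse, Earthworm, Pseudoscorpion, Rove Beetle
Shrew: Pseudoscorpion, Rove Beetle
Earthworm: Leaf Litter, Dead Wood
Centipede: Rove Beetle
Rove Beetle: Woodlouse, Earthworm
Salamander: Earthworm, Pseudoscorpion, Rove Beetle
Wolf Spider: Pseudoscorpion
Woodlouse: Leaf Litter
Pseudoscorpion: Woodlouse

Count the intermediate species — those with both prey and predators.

Intermediate species (has both prey and predators): Woodlouse, Earthworm, Pseudoscorpion, Rove Beetle.
Count: 4.

4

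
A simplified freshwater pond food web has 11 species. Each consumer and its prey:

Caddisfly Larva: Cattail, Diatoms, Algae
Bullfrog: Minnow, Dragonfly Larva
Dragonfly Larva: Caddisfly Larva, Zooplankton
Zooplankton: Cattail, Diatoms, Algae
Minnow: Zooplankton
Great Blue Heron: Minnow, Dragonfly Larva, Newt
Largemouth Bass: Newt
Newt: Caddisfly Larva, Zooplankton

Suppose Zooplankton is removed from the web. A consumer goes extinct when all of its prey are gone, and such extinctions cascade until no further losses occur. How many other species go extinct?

1

Remove Zooplankton.
Round 1: Minnow (all prey gone) → extinct.
No further losses. Total secondary extinctions: 1.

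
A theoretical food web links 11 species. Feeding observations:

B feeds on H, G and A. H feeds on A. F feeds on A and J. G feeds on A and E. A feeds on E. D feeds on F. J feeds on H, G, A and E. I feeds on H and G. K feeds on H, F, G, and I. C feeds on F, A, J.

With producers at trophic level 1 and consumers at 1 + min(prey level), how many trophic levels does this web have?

4

Producers (level 1): E.
Following each consumer down to its lowest-level prey: E → A → F → D (levels 1 through 4).
All prey of D (F 3) are at level 3 or above, so D is at level 1 + 3 = 4.
Every consumer has at least one prey at level 3 or below, so none exceeds level 4.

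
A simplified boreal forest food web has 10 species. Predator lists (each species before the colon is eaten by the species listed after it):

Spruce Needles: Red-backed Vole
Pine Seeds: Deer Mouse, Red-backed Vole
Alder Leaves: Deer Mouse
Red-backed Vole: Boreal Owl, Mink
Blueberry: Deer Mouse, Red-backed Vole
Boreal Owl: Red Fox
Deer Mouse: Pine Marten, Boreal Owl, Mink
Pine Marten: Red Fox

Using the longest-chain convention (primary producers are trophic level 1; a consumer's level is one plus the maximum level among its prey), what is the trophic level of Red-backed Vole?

Blueberry is a producer → level 1.
Red-backed Vole eats Blueberry (level 1); other prey at levels: Spruce Needles 1, Pine Seeds 1 → level 2.

Trophic level 2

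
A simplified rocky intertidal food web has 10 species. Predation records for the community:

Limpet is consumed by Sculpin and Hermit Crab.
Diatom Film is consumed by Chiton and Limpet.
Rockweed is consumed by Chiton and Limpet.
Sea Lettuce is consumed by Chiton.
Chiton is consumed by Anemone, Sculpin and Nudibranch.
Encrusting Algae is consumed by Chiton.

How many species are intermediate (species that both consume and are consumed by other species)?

2

Intermediate species (has both prey and predators): Limpet, Chiton.
Count: 2.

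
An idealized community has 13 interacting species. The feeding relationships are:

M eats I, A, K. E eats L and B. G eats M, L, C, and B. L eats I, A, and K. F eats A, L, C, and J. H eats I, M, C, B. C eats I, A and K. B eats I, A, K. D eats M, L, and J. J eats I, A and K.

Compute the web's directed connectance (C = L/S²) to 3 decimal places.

The web has S = 13 species and L = 32 feeding links.
C = L / S² = 32 / 169 = 0.1893 ≈ 0.189.

C = 0.189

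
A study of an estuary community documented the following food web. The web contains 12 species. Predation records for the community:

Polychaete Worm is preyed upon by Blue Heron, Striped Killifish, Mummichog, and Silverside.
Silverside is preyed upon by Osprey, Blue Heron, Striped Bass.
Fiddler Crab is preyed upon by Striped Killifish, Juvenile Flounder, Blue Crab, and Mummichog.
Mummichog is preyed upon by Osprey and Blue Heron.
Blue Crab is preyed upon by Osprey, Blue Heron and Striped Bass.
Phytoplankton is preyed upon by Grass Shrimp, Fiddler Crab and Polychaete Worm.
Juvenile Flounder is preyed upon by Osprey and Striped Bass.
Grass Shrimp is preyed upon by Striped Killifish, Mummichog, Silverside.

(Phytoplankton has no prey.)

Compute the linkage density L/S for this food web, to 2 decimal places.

L/S = 2.00

There are L = 24 links among S = 12 species.
L/S = 24/12 = 2.0000 ≈ 2.00.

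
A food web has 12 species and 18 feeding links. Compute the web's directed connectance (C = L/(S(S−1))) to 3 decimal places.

The web has S = 12 species and L = 18 feeding links.
C = L / (S(S−1)) = 18 / 132 = 0.1364 ≈ 0.136.

C = 0.136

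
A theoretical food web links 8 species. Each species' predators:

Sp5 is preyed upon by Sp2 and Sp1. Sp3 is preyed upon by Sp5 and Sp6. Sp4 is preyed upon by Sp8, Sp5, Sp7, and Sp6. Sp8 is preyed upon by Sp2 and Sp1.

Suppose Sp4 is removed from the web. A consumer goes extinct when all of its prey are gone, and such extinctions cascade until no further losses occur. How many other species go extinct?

Remove Sp4.
Round 1: Sp8 (all prey gone), Sp7 (all prey gone) → extinct.
No further losses. Total secondary extinctions: 2.

2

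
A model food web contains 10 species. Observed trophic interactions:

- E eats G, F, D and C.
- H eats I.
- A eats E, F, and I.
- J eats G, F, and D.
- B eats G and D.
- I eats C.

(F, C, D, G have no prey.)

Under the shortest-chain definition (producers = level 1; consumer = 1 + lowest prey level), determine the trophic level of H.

Trophic level 3

C is a producer → level 1.
I eats C → level 2.
H eats I → level 3.
No prey of H is below level 2, so 3 is the minimum.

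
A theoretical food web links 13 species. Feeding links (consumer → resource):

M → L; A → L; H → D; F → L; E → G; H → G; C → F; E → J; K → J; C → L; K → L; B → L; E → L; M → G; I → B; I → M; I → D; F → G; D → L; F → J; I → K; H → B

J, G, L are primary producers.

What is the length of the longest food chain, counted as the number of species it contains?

One longest chain: L → D → I.
It has 3 species and 2 links.

3 species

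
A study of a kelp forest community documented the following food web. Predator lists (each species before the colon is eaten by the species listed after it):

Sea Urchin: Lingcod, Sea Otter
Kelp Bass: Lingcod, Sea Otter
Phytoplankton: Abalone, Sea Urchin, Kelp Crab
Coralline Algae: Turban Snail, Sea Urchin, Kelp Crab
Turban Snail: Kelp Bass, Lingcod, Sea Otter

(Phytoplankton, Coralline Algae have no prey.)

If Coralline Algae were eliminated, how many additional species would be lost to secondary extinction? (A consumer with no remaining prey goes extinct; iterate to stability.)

2

Remove Coralline Algae.
Round 1: Turban Snail (all prey gone) → extinct.
Round 2: Kelp Bass (all prey gone) → extinct.
No further losses. Total secondary extinctions: 2.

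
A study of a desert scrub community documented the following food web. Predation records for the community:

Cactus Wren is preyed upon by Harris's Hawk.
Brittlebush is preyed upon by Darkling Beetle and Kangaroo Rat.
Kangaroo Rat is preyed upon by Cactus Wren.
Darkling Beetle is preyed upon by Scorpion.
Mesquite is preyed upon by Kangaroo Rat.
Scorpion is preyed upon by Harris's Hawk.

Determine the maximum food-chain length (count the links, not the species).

One longest chain: Brittlebush → Darkling Beetle → Scorpion → Harris's Hawk.
It has 4 species and 3 links.

3 links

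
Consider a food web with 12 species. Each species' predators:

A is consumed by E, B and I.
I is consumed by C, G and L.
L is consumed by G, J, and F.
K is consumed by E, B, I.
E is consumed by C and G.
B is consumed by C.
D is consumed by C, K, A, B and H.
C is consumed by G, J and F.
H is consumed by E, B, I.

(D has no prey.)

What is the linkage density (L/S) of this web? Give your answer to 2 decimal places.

There are L = 26 links among S = 12 species.
L/S = 26/12 = 2.1667 ≈ 2.17.

L/S = 2.17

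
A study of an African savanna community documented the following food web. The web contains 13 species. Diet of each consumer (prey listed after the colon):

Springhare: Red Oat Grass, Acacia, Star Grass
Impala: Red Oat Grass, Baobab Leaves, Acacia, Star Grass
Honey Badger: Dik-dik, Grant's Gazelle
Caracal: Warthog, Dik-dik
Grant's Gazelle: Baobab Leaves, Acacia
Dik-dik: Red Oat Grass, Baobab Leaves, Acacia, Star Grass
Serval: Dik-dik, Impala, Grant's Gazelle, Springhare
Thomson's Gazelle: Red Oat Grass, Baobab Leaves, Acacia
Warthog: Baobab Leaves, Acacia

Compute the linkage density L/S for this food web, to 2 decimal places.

L/S = 2.00

There are L = 26 links among S = 13 species.
L/S = 26/13 = 2.0000 ≈ 2.00.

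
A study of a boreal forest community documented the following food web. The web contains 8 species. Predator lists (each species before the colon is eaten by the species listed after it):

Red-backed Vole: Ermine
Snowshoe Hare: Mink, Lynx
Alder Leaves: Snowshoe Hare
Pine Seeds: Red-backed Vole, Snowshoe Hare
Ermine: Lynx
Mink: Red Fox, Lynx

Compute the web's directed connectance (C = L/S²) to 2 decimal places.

The web has S = 8 species and L = 9 feeding links.
C = L / S² = 9 / 64 = 0.1406 ≈ 0.14.

C = 0.14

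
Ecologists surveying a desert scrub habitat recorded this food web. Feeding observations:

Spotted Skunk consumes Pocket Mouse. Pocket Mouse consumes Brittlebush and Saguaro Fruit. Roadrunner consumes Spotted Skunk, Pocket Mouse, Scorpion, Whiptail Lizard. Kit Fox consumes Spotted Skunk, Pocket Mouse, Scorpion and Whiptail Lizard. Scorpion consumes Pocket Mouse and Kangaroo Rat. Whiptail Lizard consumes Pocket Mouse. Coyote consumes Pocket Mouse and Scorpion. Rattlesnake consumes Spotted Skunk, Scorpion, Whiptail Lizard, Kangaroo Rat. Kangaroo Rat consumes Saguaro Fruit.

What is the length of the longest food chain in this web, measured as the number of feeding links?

One longest chain: Saguaro Fruit → Pocket Mouse → Spotted Skunk → Kit Fox.
It has 4 species and 3 links.

3 links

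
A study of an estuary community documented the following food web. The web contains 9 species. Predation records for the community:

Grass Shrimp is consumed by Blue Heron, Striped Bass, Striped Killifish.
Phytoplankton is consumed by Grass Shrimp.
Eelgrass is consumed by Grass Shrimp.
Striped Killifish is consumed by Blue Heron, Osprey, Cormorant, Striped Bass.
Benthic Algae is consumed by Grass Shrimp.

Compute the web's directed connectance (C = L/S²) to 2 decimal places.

The web has S = 9 species and L = 10 feeding links.
C = L / S² = 10 / 81 = 0.1235 ≈ 0.12.

C = 0.12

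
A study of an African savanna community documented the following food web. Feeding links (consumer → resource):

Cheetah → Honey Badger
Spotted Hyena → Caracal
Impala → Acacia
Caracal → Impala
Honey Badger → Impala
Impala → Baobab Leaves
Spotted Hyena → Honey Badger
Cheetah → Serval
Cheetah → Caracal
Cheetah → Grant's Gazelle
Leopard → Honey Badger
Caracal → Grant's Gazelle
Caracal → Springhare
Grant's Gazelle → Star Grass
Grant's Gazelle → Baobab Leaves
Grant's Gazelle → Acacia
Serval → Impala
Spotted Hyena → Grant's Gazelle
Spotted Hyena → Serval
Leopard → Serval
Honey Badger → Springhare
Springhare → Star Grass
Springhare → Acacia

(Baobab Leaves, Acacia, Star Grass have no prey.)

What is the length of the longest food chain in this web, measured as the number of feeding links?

One longest chain: Baobab Leaves → Impala → Serval → Spotted Hyena.
It has 4 species and 3 links.

3 links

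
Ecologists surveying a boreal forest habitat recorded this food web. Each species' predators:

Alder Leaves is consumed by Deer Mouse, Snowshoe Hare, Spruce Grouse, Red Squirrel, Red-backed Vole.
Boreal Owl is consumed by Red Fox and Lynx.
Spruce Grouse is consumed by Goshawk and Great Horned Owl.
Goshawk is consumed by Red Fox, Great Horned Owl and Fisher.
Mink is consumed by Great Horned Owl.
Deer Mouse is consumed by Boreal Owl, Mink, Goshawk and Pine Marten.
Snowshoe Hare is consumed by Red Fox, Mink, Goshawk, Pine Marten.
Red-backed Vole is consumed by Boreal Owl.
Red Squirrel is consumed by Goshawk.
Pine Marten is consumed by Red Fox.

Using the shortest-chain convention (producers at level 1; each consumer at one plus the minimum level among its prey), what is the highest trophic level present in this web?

4

Producers (level 1): Alder Leaves.
Following each consumer down to its lowest-level prey: Alder Leaves → Snowshoe Hare → Goshawk → Fisher (levels 1 through 4).
All prey of Fisher (Goshawk 3) are at level 3 or above, so Fisher is at level 1 + 3 = 4.
Every consumer has at least one prey at level 3 or below, so none exceeds level 4.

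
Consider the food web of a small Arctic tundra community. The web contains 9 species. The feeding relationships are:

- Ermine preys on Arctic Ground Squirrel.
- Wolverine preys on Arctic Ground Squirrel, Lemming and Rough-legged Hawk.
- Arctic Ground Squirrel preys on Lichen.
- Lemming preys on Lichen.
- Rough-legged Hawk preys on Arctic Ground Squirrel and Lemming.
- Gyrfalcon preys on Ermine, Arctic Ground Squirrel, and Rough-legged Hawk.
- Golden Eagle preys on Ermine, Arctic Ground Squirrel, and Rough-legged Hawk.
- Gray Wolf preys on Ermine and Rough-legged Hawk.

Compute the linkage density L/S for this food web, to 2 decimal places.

There are L = 16 links among S = 9 species.
L/S = 16/9 = 1.7778 ≈ 1.78.

L/S = 1.78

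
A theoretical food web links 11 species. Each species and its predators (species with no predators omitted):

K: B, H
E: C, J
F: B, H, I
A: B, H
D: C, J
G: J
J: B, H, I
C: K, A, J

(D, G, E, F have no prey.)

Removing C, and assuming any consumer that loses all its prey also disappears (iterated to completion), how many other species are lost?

2

Remove C.
Round 1: K (all prey gone), A (all prey gone) → extinct.
No further losses. Total secondary extinctions: 2.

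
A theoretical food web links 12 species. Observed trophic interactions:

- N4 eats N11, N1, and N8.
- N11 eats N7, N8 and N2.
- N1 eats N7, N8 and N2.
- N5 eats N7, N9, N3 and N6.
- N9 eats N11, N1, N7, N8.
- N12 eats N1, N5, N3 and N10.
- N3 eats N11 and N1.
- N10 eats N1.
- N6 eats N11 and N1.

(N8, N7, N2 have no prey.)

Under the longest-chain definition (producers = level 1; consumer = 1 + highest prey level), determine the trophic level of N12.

N8 is a producer → level 1.
N11 eats N8 (level 1); other prey at levels: N7 1, N2 1 → level 2.
N6 eats N11 (level 2); other prey at levels: N1 2 → level 3.
N5 eats N6 (level 3); other prey at levels: N7 1, N9 3, N3 3 → level 4.
N12 eats N5 (level 4); other prey at levels: N1 2, N3 3, N10 3 → level 5.

Trophic level 5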